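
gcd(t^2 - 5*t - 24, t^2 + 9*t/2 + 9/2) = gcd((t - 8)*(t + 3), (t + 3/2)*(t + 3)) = t + 3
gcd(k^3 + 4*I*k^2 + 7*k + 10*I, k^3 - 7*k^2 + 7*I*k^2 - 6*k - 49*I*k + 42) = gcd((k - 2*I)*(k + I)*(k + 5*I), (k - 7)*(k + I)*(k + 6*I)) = k + I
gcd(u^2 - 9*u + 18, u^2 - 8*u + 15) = u - 3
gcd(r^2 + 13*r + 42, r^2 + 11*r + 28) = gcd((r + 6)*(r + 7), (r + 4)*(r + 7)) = r + 7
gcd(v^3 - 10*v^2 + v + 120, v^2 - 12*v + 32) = v - 8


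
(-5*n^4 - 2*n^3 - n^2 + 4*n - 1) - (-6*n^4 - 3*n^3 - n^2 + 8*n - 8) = n^4 + n^3 - 4*n + 7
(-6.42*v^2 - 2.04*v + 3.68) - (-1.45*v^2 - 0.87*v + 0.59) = -4.97*v^2 - 1.17*v + 3.09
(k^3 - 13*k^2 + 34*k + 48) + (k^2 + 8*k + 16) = k^3 - 12*k^2 + 42*k + 64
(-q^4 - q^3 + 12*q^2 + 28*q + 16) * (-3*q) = 3*q^5 + 3*q^4 - 36*q^3 - 84*q^2 - 48*q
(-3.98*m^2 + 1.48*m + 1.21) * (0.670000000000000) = -2.6666*m^2 + 0.9916*m + 0.8107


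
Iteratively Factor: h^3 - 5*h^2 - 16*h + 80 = (h - 5)*(h^2 - 16) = (h - 5)*(h + 4)*(h - 4)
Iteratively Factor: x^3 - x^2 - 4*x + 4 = (x - 2)*(x^2 + x - 2) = (x - 2)*(x - 1)*(x + 2)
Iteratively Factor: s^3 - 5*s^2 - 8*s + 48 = (s + 3)*(s^2 - 8*s + 16) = (s - 4)*(s + 3)*(s - 4)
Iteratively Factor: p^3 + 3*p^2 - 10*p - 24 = (p - 3)*(p^2 + 6*p + 8) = (p - 3)*(p + 4)*(p + 2)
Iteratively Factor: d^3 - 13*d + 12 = (d + 4)*(d^2 - 4*d + 3) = (d - 3)*(d + 4)*(d - 1)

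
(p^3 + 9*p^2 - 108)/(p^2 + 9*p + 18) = (p^2 + 3*p - 18)/(p + 3)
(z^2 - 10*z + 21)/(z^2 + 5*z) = (z^2 - 10*z + 21)/(z*(z + 5))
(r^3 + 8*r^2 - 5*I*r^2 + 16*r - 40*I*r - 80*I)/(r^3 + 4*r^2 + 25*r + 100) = (r + 4)/(r + 5*I)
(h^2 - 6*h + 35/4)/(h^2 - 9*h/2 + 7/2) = (h - 5/2)/(h - 1)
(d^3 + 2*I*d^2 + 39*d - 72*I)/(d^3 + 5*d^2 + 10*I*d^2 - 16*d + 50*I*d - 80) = (d^2 - 6*I*d - 9)/(d^2 + d*(5 + 2*I) + 10*I)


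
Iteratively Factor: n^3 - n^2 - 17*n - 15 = (n - 5)*(n^2 + 4*n + 3) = (n - 5)*(n + 3)*(n + 1)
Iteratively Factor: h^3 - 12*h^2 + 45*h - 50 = (h - 5)*(h^2 - 7*h + 10) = (h - 5)*(h - 2)*(h - 5)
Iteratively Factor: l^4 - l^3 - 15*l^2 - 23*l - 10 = (l + 1)*(l^3 - 2*l^2 - 13*l - 10) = (l - 5)*(l + 1)*(l^2 + 3*l + 2) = (l - 5)*(l + 1)^2*(l + 2)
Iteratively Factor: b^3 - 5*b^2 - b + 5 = (b - 5)*(b^2 - 1) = (b - 5)*(b - 1)*(b + 1)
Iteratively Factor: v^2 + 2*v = (v)*(v + 2)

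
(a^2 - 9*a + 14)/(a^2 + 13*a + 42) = (a^2 - 9*a + 14)/(a^2 + 13*a + 42)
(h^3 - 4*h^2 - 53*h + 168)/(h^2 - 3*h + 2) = (h^3 - 4*h^2 - 53*h + 168)/(h^2 - 3*h + 2)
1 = 1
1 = 1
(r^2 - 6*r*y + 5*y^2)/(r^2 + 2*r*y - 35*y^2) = (r - y)/(r + 7*y)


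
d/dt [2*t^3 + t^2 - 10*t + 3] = 6*t^2 + 2*t - 10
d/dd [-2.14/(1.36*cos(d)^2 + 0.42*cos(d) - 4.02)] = -(5.8208*cos(d) + 0.8988)*sin(d)/(1.36*cos(d)^2 + 0.42*cos(d) - 4.02)^2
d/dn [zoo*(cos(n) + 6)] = zoo*sin(n)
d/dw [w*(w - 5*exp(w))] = -w*(5*exp(w) - 1) + w - 5*exp(w)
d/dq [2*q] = 2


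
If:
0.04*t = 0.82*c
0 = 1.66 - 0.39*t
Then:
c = 0.21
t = 4.26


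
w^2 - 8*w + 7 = (w - 7)*(w - 1)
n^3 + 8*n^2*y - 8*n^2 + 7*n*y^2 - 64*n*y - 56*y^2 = (n - 8)*(n + y)*(n + 7*y)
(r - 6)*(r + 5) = r^2 - r - 30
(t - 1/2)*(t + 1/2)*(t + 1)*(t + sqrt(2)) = t^4 + t^3 + sqrt(2)*t^3 - t^2/4 + sqrt(2)*t^2 - sqrt(2)*t/4 - t/4 - sqrt(2)/4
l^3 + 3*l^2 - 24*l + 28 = (l - 2)^2*(l + 7)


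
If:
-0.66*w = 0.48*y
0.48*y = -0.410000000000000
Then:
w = 0.62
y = -0.85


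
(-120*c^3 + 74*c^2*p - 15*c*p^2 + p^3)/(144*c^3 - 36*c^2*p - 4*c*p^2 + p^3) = (-5*c + p)/(6*c + p)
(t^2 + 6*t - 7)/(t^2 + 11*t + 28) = (t - 1)/(t + 4)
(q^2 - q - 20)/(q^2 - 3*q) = (q^2 - q - 20)/(q*(q - 3))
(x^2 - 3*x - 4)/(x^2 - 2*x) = (x^2 - 3*x - 4)/(x*(x - 2))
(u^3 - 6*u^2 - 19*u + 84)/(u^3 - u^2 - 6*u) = (u^2 - 3*u - 28)/(u*(u + 2))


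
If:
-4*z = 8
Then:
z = -2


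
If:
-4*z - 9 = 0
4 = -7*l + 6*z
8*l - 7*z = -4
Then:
No Solution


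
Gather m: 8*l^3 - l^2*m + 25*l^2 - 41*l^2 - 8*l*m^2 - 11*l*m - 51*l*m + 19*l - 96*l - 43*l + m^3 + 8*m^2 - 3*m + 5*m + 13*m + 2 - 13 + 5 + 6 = 8*l^3 - 16*l^2 - 120*l + m^3 + m^2*(8 - 8*l) + m*(-l^2 - 62*l + 15)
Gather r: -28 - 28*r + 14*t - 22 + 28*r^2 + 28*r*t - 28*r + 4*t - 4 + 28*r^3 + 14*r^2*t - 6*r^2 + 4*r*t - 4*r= 28*r^3 + r^2*(14*t + 22) + r*(32*t - 60) + 18*t - 54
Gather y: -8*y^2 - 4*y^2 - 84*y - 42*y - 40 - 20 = -12*y^2 - 126*y - 60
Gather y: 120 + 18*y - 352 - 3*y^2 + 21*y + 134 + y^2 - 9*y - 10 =-2*y^2 + 30*y - 108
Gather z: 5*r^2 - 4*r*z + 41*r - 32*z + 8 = 5*r^2 + 41*r + z*(-4*r - 32) + 8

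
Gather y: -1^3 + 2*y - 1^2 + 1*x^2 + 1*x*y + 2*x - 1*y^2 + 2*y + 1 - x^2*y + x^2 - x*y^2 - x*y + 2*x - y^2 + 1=2*x^2 + 4*x + y^2*(-x - 2) + y*(4 - x^2)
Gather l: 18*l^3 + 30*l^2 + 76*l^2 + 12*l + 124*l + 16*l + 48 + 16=18*l^3 + 106*l^2 + 152*l + 64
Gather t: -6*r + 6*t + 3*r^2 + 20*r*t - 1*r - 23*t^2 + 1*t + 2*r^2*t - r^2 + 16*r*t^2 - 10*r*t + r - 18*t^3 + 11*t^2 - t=2*r^2 - 6*r - 18*t^3 + t^2*(16*r - 12) + t*(2*r^2 + 10*r + 6)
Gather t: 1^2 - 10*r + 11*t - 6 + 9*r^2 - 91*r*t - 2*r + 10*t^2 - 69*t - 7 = 9*r^2 - 12*r + 10*t^2 + t*(-91*r - 58) - 12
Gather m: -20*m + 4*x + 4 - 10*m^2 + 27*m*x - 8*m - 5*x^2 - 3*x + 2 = -10*m^2 + m*(27*x - 28) - 5*x^2 + x + 6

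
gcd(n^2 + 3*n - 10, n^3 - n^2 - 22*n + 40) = n^2 + 3*n - 10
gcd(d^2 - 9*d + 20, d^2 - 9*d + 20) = d^2 - 9*d + 20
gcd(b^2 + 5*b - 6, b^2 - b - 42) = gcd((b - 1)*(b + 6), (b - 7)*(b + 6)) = b + 6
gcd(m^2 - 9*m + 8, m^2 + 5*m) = 1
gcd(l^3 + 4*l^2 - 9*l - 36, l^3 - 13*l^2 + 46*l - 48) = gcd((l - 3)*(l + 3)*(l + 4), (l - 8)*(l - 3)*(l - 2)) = l - 3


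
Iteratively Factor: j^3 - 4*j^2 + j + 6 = (j + 1)*(j^2 - 5*j + 6) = (j - 3)*(j + 1)*(j - 2)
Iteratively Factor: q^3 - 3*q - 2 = (q - 2)*(q^2 + 2*q + 1) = (q - 2)*(q + 1)*(q + 1)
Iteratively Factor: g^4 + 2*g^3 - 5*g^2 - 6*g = (g - 2)*(g^3 + 4*g^2 + 3*g) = g*(g - 2)*(g^2 + 4*g + 3) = g*(g - 2)*(g + 1)*(g + 3)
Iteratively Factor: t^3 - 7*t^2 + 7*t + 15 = (t - 5)*(t^2 - 2*t - 3) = (t - 5)*(t + 1)*(t - 3)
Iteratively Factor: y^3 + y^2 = (y)*(y^2 + y) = y*(y + 1)*(y)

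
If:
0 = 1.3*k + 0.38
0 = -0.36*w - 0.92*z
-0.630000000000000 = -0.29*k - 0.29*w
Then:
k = -0.29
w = 2.46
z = -0.96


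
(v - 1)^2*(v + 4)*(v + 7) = v^4 + 9*v^3 + 7*v^2 - 45*v + 28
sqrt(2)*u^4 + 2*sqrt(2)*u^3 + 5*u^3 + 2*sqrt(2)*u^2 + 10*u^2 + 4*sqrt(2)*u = u*(u + 2)*(u + 2*sqrt(2))*(sqrt(2)*u + 1)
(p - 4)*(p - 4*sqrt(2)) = p^2 - 4*sqrt(2)*p - 4*p + 16*sqrt(2)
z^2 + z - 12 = (z - 3)*(z + 4)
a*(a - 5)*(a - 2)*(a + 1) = a^4 - 6*a^3 + 3*a^2 + 10*a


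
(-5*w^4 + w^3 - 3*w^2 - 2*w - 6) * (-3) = 15*w^4 - 3*w^3 + 9*w^2 + 6*w + 18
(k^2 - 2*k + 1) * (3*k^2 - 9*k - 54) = 3*k^4 - 15*k^3 - 33*k^2 + 99*k - 54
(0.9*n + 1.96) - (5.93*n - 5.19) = 7.15 - 5.03*n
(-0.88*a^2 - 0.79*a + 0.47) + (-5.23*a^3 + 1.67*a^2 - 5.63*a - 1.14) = -5.23*a^3 + 0.79*a^2 - 6.42*a - 0.67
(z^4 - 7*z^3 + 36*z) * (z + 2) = z^5 - 5*z^4 - 14*z^3 + 36*z^2 + 72*z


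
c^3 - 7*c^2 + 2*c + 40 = (c - 5)*(c - 4)*(c + 2)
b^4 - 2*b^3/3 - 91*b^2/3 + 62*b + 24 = (b - 4)*(b - 3)*(b + 1/3)*(b + 6)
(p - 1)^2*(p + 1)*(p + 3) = p^4 + 2*p^3 - 4*p^2 - 2*p + 3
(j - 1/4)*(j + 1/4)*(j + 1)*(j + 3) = j^4 + 4*j^3 + 47*j^2/16 - j/4 - 3/16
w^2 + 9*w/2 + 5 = (w + 2)*(w + 5/2)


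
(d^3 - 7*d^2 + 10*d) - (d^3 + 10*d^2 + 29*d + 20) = -17*d^2 - 19*d - 20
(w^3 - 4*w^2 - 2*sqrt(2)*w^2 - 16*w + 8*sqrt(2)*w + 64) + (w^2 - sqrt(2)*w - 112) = w^3 - 3*w^2 - 2*sqrt(2)*w^2 - 16*w + 7*sqrt(2)*w - 48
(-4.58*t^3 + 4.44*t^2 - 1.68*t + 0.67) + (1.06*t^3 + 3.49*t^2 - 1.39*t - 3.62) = -3.52*t^3 + 7.93*t^2 - 3.07*t - 2.95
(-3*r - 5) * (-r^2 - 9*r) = 3*r^3 + 32*r^2 + 45*r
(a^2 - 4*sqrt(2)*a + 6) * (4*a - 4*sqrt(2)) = 4*a^3 - 20*sqrt(2)*a^2 + 56*a - 24*sqrt(2)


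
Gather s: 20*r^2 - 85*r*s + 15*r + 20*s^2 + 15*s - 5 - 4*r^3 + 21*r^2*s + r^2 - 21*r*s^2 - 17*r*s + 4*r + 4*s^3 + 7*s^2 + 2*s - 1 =-4*r^3 + 21*r^2 + 19*r + 4*s^3 + s^2*(27 - 21*r) + s*(21*r^2 - 102*r + 17) - 6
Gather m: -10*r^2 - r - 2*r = -10*r^2 - 3*r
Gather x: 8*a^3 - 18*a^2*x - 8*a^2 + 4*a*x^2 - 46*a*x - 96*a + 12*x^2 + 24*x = 8*a^3 - 8*a^2 - 96*a + x^2*(4*a + 12) + x*(-18*a^2 - 46*a + 24)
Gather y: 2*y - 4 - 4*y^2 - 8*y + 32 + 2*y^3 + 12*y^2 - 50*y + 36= 2*y^3 + 8*y^2 - 56*y + 64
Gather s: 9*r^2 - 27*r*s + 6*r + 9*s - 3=9*r^2 + 6*r + s*(9 - 27*r) - 3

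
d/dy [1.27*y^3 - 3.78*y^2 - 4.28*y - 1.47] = 3.81*y^2 - 7.56*y - 4.28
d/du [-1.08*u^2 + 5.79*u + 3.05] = 5.79 - 2.16*u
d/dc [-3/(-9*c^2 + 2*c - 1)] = 6*(1 - 9*c)/(9*c^2 - 2*c + 1)^2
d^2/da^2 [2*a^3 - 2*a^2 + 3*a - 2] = 12*a - 4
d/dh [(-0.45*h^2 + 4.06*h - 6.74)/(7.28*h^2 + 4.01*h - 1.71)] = (-31.3613*h^2 + 99.6734*h + 20.0848)/(52.9984*h^4 + 58.3856*h^3 - 8.8175*h^2 - 13.7142*h + 2.9241)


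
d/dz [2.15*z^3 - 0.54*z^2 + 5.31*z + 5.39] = 6.45*z^2 - 1.08*z + 5.31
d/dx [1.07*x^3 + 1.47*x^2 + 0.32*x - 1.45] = 3.21*x^2 + 2.94*x + 0.32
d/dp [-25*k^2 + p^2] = 2*p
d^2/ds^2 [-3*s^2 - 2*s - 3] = -6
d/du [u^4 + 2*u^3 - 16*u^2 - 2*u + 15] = 4*u^3 + 6*u^2 - 32*u - 2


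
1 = 1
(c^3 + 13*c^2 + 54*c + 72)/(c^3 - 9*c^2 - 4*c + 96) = (c^2 + 10*c + 24)/(c^2 - 12*c + 32)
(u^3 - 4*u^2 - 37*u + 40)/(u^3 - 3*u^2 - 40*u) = (u - 1)/u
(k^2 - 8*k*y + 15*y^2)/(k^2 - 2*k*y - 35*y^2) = (-k^2 + 8*k*y - 15*y^2)/(-k^2 + 2*k*y + 35*y^2)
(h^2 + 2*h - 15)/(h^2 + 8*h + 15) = (h - 3)/(h + 3)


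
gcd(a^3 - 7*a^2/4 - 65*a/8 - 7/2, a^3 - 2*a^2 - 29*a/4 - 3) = a^2 - 7*a/2 - 2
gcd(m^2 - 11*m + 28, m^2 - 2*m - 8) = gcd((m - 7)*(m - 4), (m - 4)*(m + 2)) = m - 4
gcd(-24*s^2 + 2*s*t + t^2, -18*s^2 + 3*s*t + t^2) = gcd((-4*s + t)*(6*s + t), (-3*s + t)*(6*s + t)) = 6*s + t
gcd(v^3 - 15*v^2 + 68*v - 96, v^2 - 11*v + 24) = v^2 - 11*v + 24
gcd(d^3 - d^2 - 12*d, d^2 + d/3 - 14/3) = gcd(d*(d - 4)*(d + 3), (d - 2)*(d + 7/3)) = 1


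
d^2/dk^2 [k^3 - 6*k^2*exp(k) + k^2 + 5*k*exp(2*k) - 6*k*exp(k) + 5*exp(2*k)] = -6*k^2*exp(k) + 20*k*exp(2*k) - 30*k*exp(k) + 6*k + 40*exp(2*k) - 24*exp(k) + 2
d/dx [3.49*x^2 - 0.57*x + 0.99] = 6.98*x - 0.57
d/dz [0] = 0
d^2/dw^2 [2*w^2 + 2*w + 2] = 4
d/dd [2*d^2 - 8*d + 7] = 4*d - 8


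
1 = 1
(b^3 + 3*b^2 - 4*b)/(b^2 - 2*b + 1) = b*(b + 4)/(b - 1)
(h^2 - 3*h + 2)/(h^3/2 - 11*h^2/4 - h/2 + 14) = 4*(h^2 - 3*h + 2)/(2*h^3 - 11*h^2 - 2*h + 56)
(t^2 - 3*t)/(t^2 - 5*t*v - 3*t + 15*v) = t/(t - 5*v)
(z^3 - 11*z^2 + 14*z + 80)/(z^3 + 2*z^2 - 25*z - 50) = (z - 8)/(z + 5)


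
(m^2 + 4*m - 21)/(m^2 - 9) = (m + 7)/(m + 3)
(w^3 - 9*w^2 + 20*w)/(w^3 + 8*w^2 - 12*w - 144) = w*(w - 5)/(w^2 + 12*w + 36)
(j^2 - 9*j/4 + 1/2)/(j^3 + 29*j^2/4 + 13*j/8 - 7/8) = 2*(j - 2)/(2*j^2 + 15*j + 7)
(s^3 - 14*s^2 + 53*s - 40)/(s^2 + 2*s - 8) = (s^3 - 14*s^2 + 53*s - 40)/(s^2 + 2*s - 8)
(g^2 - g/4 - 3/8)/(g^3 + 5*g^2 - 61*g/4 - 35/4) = (4*g - 3)/(2*(2*g^2 + 9*g - 35))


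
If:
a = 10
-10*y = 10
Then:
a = 10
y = -1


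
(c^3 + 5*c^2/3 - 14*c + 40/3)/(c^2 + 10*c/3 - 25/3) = (3*c^2 - 10*c + 8)/(3*c - 5)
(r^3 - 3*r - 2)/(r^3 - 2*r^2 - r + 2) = (r + 1)/(r - 1)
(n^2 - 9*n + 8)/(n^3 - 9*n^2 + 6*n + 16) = (n - 1)/(n^2 - n - 2)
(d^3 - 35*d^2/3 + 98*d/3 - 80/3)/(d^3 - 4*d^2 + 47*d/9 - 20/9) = 3*(d^2 - 10*d + 16)/(3*d^2 - 7*d + 4)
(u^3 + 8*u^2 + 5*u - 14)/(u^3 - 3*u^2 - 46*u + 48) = (u^2 + 9*u + 14)/(u^2 - 2*u - 48)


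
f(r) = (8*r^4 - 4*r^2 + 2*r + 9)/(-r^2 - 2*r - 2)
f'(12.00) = -175.96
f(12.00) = -972.62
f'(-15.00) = 256.07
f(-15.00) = -2051.16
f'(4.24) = -51.84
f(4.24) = -88.94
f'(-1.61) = 54.63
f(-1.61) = -35.83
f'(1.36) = -7.44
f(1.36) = -4.82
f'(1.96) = -16.10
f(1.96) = -11.84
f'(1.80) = -13.72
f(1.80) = -9.46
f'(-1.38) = 46.05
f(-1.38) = -24.15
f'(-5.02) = 97.52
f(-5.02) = -290.12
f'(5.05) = -64.76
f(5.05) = -136.16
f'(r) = (2*r + 2)*(8*r^4 - 4*r^2 + 2*r + 9)/(-r^2 - 2*r - 2)^2 + (32*r^3 - 8*r + 2)/(-r^2 - 2*r - 2) = 2*(-8*r^5 - 24*r^4 - 32*r^3 + 5*r^2 + 17*r + 7)/(r^4 + 4*r^3 + 8*r^2 + 8*r + 4)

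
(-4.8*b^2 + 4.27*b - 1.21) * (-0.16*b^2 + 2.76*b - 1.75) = 0.768*b^4 - 13.9312*b^3 + 20.3788*b^2 - 10.8121*b + 2.1175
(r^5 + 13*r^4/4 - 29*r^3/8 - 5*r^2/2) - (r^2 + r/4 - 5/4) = r^5 + 13*r^4/4 - 29*r^3/8 - 7*r^2/2 - r/4 + 5/4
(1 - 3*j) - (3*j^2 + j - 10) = -3*j^2 - 4*j + 11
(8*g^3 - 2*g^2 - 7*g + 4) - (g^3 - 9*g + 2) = 7*g^3 - 2*g^2 + 2*g + 2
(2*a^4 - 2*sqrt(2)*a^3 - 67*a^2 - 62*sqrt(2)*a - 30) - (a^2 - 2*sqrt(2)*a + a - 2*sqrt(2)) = 2*a^4 - 2*sqrt(2)*a^3 - 68*a^2 - 60*sqrt(2)*a - a - 30 + 2*sqrt(2)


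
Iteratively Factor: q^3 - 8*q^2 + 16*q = (q - 4)*(q^2 - 4*q) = (q - 4)^2*(q)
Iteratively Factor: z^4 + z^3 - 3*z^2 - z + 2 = (z + 1)*(z^3 - 3*z + 2) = (z - 1)*(z + 1)*(z^2 + z - 2) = (z - 1)^2*(z + 1)*(z + 2)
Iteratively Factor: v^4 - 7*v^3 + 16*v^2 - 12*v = (v)*(v^3 - 7*v^2 + 16*v - 12) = v*(v - 2)*(v^2 - 5*v + 6) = v*(v - 3)*(v - 2)*(v - 2)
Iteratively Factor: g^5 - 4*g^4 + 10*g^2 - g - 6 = (g - 3)*(g^4 - g^3 - 3*g^2 + g + 2) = (g - 3)*(g + 1)*(g^3 - 2*g^2 - g + 2) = (g - 3)*(g - 2)*(g + 1)*(g^2 - 1) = (g - 3)*(g - 2)*(g - 1)*(g + 1)*(g + 1)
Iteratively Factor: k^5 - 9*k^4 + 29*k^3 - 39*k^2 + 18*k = (k - 3)*(k^4 - 6*k^3 + 11*k^2 - 6*k) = (k - 3)*(k - 2)*(k^3 - 4*k^2 + 3*k) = k*(k - 3)*(k - 2)*(k^2 - 4*k + 3) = k*(k - 3)*(k - 2)*(k - 1)*(k - 3)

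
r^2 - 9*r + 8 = (r - 8)*(r - 1)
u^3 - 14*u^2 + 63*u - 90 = (u - 6)*(u - 5)*(u - 3)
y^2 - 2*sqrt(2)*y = y*(y - 2*sqrt(2))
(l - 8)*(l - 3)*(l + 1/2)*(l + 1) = l^4 - 19*l^3/2 + 8*l^2 + 61*l/2 + 12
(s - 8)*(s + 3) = s^2 - 5*s - 24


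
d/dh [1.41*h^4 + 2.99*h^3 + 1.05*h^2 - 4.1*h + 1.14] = 5.64*h^3 + 8.97*h^2 + 2.1*h - 4.1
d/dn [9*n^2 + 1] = 18*n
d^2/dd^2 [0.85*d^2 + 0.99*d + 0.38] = 1.70000000000000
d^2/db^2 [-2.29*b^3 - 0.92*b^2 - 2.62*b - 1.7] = -13.74*b - 1.84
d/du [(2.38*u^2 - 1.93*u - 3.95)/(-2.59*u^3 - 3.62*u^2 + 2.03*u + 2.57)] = (6.1642*u^4 - 9.9974*u^3 - 32.8467*u^2 - 16.3648*u + 3.0584)/(6.7081*u^6 + 18.7516*u^5 + 2.589*u^4 - 28.0098*u^3 - 14.4859*u^2 + 10.4342*u + 6.6049)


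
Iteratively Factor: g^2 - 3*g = (g)*(g - 3)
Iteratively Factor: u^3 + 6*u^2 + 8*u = (u)*(u^2 + 6*u + 8) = u*(u + 4)*(u + 2)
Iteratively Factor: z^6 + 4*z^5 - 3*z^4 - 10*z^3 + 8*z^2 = (z - 1)*(z^5 + 5*z^4 + 2*z^3 - 8*z^2) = (z - 1)*(z + 4)*(z^4 + z^3 - 2*z^2) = (z - 1)*(z + 2)*(z + 4)*(z^3 - z^2) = (z - 1)^2*(z + 2)*(z + 4)*(z^2) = z*(z - 1)^2*(z + 2)*(z + 4)*(z)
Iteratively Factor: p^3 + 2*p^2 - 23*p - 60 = (p - 5)*(p^2 + 7*p + 12) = (p - 5)*(p + 4)*(p + 3)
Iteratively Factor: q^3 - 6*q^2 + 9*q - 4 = (q - 1)*(q^2 - 5*q + 4) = (q - 1)^2*(q - 4)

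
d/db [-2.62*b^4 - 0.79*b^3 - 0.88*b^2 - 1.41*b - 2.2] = -10.48*b^3 - 2.37*b^2 - 1.76*b - 1.41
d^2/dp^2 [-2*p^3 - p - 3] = -12*p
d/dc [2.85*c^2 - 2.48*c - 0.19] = 5.7*c - 2.48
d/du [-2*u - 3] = -2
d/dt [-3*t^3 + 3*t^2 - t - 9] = -9*t^2 + 6*t - 1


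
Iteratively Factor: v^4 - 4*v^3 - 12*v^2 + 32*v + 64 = (v - 4)*(v^3 - 12*v - 16) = (v - 4)*(v + 2)*(v^2 - 2*v - 8) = (v - 4)*(v + 2)^2*(v - 4)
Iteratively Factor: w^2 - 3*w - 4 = (w + 1)*(w - 4)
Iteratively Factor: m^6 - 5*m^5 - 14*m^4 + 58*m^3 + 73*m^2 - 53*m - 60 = (m - 4)*(m^5 - m^4 - 18*m^3 - 14*m^2 + 17*m + 15) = (m - 4)*(m - 1)*(m^4 - 18*m^2 - 32*m - 15) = (m - 4)*(m - 1)*(m + 1)*(m^3 - m^2 - 17*m - 15) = (m - 5)*(m - 4)*(m - 1)*(m + 1)*(m^2 + 4*m + 3) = (m - 5)*(m - 4)*(m - 1)*(m + 1)^2*(m + 3)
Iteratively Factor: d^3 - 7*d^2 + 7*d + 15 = (d + 1)*(d^2 - 8*d + 15) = (d - 5)*(d + 1)*(d - 3)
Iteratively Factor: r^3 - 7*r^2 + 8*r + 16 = (r - 4)*(r^2 - 3*r - 4) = (r - 4)*(r + 1)*(r - 4)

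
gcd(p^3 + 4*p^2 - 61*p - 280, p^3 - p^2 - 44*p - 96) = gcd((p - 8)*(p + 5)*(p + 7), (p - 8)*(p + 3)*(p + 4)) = p - 8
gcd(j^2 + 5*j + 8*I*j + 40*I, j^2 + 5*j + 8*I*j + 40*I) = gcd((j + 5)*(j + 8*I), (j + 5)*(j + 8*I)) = j^2 + j*(5 + 8*I) + 40*I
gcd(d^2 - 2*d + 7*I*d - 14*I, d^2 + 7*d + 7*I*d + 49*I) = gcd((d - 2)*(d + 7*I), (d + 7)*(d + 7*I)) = d + 7*I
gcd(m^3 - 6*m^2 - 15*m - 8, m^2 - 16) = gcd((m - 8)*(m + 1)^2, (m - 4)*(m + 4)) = 1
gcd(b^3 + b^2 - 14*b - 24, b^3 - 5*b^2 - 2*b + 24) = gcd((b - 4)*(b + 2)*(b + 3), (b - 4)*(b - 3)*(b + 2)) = b^2 - 2*b - 8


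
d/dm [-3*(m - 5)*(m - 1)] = 18 - 6*m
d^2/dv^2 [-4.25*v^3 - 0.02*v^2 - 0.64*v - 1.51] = -25.5*v - 0.04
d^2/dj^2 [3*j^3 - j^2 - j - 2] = 18*j - 2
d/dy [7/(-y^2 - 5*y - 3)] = 7*(2*y + 5)/(y^2 + 5*y + 3)^2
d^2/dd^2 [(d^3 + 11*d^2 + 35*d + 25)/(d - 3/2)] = 4*(4*d^3 - 18*d^2 + 27*d + 409)/(8*d^3 - 36*d^2 + 54*d - 27)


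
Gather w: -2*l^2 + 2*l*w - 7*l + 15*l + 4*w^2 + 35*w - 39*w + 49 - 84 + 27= -2*l^2 + 8*l + 4*w^2 + w*(2*l - 4) - 8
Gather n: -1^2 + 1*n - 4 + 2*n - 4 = 3*n - 9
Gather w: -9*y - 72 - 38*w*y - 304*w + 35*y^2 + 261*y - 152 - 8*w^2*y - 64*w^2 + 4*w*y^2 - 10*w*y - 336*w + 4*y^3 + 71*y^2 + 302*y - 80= w^2*(-8*y - 64) + w*(4*y^2 - 48*y - 640) + 4*y^3 + 106*y^2 + 554*y - 304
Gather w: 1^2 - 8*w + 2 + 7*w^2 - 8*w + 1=7*w^2 - 16*w + 4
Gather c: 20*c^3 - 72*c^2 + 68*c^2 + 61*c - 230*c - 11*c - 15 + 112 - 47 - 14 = 20*c^3 - 4*c^2 - 180*c + 36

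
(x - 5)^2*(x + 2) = x^3 - 8*x^2 + 5*x + 50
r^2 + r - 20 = (r - 4)*(r + 5)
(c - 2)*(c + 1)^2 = c^3 - 3*c - 2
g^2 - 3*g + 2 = (g - 2)*(g - 1)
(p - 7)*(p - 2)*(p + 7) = p^3 - 2*p^2 - 49*p + 98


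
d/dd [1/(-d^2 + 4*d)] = 2*(d - 2)/(d^2*(d - 4)^2)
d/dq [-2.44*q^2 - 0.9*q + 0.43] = -4.88*q - 0.9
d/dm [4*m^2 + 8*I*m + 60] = 8*m + 8*I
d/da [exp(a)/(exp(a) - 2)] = -2*exp(a)/(exp(2*a) - 4*exp(a) + 4)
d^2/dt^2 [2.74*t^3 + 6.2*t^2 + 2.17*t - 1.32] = 16.44*t + 12.4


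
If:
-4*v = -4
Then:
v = 1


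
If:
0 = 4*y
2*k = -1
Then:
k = -1/2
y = 0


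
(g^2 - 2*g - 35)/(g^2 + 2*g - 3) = (g^2 - 2*g - 35)/(g^2 + 2*g - 3)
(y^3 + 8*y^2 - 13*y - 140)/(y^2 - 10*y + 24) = (y^2 + 12*y + 35)/(y - 6)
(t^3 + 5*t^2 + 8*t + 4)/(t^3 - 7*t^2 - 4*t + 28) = (t^2 + 3*t + 2)/(t^2 - 9*t + 14)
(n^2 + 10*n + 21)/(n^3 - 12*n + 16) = (n^2 + 10*n + 21)/(n^3 - 12*n + 16)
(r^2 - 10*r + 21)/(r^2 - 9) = (r - 7)/(r + 3)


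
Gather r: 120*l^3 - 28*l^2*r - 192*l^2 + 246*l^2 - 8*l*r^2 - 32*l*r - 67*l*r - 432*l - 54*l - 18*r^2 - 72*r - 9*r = 120*l^3 + 54*l^2 - 486*l + r^2*(-8*l - 18) + r*(-28*l^2 - 99*l - 81)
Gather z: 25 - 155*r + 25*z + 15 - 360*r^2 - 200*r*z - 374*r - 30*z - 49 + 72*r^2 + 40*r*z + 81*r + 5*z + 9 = -288*r^2 - 160*r*z - 448*r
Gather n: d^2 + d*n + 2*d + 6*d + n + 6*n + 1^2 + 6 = d^2 + 8*d + n*(d + 7) + 7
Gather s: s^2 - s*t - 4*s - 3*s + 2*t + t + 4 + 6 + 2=s^2 + s*(-t - 7) + 3*t + 12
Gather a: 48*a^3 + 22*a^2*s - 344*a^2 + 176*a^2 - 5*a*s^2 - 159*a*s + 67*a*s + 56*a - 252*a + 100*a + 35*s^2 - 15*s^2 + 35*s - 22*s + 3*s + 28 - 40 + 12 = 48*a^3 + a^2*(22*s - 168) + a*(-5*s^2 - 92*s - 96) + 20*s^2 + 16*s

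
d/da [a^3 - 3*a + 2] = 3*a^2 - 3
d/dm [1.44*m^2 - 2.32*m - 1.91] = 2.88*m - 2.32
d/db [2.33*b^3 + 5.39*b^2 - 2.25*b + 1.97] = 6.99*b^2 + 10.78*b - 2.25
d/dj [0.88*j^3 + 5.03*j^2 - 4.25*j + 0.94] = 2.64*j^2 + 10.06*j - 4.25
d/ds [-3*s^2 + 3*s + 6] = 3 - 6*s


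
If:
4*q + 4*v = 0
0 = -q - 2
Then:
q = -2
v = 2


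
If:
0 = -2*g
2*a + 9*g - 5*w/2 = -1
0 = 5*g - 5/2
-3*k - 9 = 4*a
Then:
No Solution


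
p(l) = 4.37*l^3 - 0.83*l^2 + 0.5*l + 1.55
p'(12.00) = 1868.42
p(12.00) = 7439.39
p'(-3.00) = 123.47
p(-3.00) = -125.41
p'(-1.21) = 21.70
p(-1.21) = -8.01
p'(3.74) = 177.67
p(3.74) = 220.42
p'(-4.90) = 323.41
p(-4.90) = -534.95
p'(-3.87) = 203.27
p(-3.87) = -266.10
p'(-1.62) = 37.60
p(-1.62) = -20.02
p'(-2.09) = 61.24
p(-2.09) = -43.02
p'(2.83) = 100.80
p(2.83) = 95.36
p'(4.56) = 265.53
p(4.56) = 400.93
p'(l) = 13.11*l^2 - 1.66*l + 0.5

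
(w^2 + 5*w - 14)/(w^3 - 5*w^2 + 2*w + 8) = (w + 7)/(w^2 - 3*w - 4)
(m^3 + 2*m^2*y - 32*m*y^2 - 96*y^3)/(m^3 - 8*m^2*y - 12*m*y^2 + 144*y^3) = (-m - 4*y)/(-m + 6*y)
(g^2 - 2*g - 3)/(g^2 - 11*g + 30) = (g^2 - 2*g - 3)/(g^2 - 11*g + 30)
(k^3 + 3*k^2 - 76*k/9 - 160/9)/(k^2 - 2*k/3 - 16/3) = (3*k^2 + 17*k + 20)/(3*(k + 2))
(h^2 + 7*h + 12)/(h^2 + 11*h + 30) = (h^2 + 7*h + 12)/(h^2 + 11*h + 30)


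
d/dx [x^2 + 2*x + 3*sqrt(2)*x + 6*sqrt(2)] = 2*x + 2 + 3*sqrt(2)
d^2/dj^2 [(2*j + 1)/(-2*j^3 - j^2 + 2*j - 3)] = 2*(-4*(2*j + 1)*(3*j^2 + j - 1)^2 + (12*j^2 + 4*j + (2*j + 1)*(6*j + 1) - 4)*(2*j^3 + j^2 - 2*j + 3))/(2*j^3 + j^2 - 2*j + 3)^3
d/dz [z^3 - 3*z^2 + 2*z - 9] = 3*z^2 - 6*z + 2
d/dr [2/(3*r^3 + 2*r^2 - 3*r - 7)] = 2*(-9*r^2 - 4*r + 3)/(3*r^3 + 2*r^2 - 3*r - 7)^2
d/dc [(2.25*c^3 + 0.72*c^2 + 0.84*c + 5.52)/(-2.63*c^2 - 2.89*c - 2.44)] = (-5.9175*c^4 - 13.005*c^3 - 16.3416*c^2 + 25.5216*c + 13.9032)/(6.9169*c^4 + 15.2014*c^3 + 21.1865*c^2 + 14.1032*c + 5.9536)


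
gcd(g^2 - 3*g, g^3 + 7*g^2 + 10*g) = g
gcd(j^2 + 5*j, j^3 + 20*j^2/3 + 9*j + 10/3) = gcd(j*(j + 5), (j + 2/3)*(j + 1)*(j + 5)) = j + 5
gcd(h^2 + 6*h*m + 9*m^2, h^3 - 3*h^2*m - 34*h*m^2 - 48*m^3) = h + 3*m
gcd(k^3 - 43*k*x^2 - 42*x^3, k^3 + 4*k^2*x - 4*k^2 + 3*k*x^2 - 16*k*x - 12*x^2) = k + x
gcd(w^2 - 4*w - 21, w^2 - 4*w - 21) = w^2 - 4*w - 21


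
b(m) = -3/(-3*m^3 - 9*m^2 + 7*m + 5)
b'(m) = -3*(9*m^2 + 18*m - 7)/(-3*m^3 - 9*m^2 + 7*m + 5)^2 = 3*(-9*m^2 - 18*m + 7)/(3*m^3 + 9*m^2 - 7*m - 5)^2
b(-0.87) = 0.51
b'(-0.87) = 1.35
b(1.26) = 0.46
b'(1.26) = -2.15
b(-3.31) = 0.38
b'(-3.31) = -1.51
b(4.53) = 0.01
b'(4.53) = -0.00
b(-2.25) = 0.14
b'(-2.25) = 0.01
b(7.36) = 0.00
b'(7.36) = -0.00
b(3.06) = 0.02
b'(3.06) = -0.02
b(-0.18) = -0.87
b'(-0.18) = 2.48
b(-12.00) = 0.00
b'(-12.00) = 0.00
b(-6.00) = -0.01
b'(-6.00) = -0.00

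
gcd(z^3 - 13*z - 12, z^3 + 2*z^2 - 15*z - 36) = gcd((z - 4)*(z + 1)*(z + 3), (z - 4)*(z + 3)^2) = z^2 - z - 12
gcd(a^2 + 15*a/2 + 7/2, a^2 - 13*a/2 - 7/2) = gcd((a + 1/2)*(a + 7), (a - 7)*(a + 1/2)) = a + 1/2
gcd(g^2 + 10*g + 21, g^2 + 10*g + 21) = g^2 + 10*g + 21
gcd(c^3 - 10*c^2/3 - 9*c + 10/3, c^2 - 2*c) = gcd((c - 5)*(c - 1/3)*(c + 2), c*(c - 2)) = 1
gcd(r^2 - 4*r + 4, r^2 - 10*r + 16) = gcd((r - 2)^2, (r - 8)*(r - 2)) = r - 2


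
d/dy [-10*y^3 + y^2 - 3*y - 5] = -30*y^2 + 2*y - 3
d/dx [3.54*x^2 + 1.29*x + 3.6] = 7.08*x + 1.29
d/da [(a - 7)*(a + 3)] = 2*a - 4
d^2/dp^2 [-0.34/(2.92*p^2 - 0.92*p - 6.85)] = (-5.797952*p^2 + 1.826752*p + 0.34*(5.84*p - 0.92)*(11.68*p - 1.84) + 13.60136)/(-2.92*p^2 + 0.92*p + 6.85)^3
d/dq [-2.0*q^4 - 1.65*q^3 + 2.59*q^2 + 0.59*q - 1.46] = -8.0*q^3 - 4.95*q^2 + 5.18*q + 0.59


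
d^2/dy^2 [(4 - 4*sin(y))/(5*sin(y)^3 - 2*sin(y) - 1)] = 4*(-100*sin(y)^7 + 225*sin(y)^6 + 110*sin(y)^5 - 385*sin(y)^4 + 65*sin(y)^3 + 126*sin(y)^2 - 33*sin(y) - 12)/(-5*sin(y)^3 + 2*sin(y) + 1)^3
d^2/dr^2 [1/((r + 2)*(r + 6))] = 2*((r + 2)^2 + (r + 2)*(r + 6) + (r + 6)^2)/((r + 2)^3*(r + 6)^3)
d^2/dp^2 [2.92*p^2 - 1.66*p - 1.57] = 5.84000000000000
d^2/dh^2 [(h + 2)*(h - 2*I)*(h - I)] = 6*h + 4 - 6*I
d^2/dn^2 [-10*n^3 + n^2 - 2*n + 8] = 2 - 60*n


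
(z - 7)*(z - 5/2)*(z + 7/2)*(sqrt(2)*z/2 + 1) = sqrt(2)*z^4/2 - 3*sqrt(2)*z^3 + z^3 - 63*sqrt(2)*z^2/8 - 6*z^2 - 63*z/4 + 245*sqrt(2)*z/8 + 245/4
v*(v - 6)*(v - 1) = v^3 - 7*v^2 + 6*v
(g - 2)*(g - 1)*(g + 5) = g^3 + 2*g^2 - 13*g + 10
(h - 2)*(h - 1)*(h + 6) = h^3 + 3*h^2 - 16*h + 12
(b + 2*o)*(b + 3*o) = b^2 + 5*b*o + 6*o^2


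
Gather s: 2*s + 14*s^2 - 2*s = 14*s^2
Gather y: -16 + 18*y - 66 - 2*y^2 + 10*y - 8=-2*y^2 + 28*y - 90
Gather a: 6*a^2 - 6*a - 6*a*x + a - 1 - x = 6*a^2 + a*(-6*x - 5) - x - 1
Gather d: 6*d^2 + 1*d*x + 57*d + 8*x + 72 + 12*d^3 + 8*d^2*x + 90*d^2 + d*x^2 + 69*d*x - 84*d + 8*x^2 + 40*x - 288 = 12*d^3 + d^2*(8*x + 96) + d*(x^2 + 70*x - 27) + 8*x^2 + 48*x - 216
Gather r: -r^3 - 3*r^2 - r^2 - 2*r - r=-r^3 - 4*r^2 - 3*r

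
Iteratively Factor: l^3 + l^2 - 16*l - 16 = (l + 1)*(l^2 - 16) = (l - 4)*(l + 1)*(l + 4)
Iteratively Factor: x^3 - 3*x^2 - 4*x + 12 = (x - 3)*(x^2 - 4) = (x - 3)*(x + 2)*(x - 2)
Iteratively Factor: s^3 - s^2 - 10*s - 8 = (s + 1)*(s^2 - 2*s - 8) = (s + 1)*(s + 2)*(s - 4)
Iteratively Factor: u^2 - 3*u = (u - 3)*(u)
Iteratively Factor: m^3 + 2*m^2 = (m)*(m^2 + 2*m) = m^2*(m + 2)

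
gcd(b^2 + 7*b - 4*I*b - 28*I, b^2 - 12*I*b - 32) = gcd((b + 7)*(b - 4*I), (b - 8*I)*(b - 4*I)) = b - 4*I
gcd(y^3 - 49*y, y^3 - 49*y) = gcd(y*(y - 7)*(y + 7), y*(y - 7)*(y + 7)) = y^3 - 49*y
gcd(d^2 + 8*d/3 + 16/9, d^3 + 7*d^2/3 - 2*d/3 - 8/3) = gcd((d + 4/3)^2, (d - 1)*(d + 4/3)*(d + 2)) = d + 4/3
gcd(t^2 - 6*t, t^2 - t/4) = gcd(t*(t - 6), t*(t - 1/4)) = t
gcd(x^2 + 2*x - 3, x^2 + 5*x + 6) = x + 3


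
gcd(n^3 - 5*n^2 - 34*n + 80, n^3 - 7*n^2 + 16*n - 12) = n - 2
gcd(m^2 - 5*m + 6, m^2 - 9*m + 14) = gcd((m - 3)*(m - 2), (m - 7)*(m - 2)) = m - 2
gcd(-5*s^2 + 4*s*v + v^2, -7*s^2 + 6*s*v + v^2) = s - v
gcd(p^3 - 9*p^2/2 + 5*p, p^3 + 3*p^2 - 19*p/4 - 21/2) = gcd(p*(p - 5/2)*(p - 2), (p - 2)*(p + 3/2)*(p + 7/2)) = p - 2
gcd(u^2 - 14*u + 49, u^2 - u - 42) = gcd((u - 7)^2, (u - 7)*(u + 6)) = u - 7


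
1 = 1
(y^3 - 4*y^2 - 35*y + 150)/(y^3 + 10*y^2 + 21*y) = (y^3 - 4*y^2 - 35*y + 150)/(y*(y^2 + 10*y + 21))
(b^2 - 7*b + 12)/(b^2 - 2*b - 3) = (b - 4)/(b + 1)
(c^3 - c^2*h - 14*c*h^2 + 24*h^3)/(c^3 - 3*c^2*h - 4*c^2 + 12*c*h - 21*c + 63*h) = (c^2 + 2*c*h - 8*h^2)/(c^2 - 4*c - 21)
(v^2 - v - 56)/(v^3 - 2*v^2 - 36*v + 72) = (v^2 - v - 56)/(v^3 - 2*v^2 - 36*v + 72)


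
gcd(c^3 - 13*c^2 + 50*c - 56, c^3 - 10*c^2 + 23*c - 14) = c^2 - 9*c + 14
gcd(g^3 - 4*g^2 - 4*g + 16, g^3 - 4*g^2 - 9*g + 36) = g - 4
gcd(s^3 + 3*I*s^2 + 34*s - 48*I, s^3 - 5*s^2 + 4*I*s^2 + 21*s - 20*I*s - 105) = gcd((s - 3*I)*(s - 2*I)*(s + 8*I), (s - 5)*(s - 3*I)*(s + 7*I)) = s - 3*I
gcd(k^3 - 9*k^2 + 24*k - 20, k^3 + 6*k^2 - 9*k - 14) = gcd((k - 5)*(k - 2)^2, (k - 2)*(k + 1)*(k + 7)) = k - 2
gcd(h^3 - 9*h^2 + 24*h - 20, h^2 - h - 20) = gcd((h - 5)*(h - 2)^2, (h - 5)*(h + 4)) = h - 5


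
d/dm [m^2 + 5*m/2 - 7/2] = 2*m + 5/2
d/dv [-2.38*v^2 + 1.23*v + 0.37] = 1.23 - 4.76*v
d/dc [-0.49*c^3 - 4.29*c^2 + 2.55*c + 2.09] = -1.47*c^2 - 8.58*c + 2.55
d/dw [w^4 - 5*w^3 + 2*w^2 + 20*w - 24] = 4*w^3 - 15*w^2 + 4*w + 20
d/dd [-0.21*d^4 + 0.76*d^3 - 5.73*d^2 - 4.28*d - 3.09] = -0.84*d^3 + 2.28*d^2 - 11.46*d - 4.28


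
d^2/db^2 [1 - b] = 0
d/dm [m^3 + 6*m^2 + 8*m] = 3*m^2 + 12*m + 8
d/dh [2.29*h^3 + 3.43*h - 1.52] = 6.87*h^2 + 3.43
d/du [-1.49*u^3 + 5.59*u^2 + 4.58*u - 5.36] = -4.47*u^2 + 11.18*u + 4.58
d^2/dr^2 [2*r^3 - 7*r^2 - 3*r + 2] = 12*r - 14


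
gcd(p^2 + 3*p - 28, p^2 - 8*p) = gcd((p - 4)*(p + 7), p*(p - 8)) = 1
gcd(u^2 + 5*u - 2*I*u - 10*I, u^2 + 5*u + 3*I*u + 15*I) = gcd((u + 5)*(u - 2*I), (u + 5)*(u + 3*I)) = u + 5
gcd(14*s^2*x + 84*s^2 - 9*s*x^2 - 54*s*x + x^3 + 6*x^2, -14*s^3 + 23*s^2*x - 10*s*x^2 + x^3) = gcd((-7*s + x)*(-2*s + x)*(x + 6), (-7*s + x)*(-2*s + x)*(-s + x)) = 14*s^2 - 9*s*x + x^2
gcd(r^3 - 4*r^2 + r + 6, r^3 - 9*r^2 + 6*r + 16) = r^2 - r - 2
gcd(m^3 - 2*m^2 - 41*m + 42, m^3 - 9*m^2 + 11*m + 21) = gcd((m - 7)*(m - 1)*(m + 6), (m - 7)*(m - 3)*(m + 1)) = m - 7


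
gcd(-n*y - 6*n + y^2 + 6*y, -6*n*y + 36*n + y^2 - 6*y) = 1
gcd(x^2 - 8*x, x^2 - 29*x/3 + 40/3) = x - 8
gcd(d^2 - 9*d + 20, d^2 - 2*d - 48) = 1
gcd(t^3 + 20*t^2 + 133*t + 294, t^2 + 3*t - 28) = t + 7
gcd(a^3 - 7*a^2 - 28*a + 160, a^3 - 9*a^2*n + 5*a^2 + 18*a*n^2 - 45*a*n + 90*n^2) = a + 5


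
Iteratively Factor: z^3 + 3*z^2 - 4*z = (z - 1)*(z^2 + 4*z) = (z - 1)*(z + 4)*(z)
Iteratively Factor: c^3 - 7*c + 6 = (c + 3)*(c^2 - 3*c + 2) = (c - 1)*(c + 3)*(c - 2)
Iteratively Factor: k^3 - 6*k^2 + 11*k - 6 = (k - 3)*(k^2 - 3*k + 2) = (k - 3)*(k - 1)*(k - 2)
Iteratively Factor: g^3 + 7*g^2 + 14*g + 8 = (g + 1)*(g^2 + 6*g + 8) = (g + 1)*(g + 2)*(g + 4)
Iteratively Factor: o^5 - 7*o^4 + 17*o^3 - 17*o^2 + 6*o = (o - 3)*(o^4 - 4*o^3 + 5*o^2 - 2*o) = (o - 3)*(o - 1)*(o^3 - 3*o^2 + 2*o) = o*(o - 3)*(o - 1)*(o^2 - 3*o + 2) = o*(o - 3)*(o - 2)*(o - 1)*(o - 1)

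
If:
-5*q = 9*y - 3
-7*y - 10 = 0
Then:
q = 111/35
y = -10/7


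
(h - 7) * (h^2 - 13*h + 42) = h^3 - 20*h^2 + 133*h - 294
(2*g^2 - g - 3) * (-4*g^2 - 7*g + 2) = -8*g^4 - 10*g^3 + 23*g^2 + 19*g - 6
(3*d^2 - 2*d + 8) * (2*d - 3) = 6*d^3 - 13*d^2 + 22*d - 24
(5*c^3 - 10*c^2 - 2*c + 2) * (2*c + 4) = 10*c^4 - 44*c^2 - 4*c + 8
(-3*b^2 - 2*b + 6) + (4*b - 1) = -3*b^2 + 2*b + 5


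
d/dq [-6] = 0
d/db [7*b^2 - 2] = 14*b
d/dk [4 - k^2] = -2*k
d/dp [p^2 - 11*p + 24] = 2*p - 11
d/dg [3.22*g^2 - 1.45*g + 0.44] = 6.44*g - 1.45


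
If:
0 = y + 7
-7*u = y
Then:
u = 1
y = -7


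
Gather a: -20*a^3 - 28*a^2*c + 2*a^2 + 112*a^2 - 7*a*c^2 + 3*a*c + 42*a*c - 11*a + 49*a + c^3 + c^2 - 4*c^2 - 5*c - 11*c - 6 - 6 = -20*a^3 + a^2*(114 - 28*c) + a*(-7*c^2 + 45*c + 38) + c^3 - 3*c^2 - 16*c - 12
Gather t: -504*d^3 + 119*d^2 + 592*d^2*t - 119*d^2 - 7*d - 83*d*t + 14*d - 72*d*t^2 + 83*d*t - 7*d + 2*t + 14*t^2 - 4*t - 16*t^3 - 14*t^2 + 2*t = -504*d^3 + 592*d^2*t - 72*d*t^2 - 16*t^3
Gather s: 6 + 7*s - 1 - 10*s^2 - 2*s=-10*s^2 + 5*s + 5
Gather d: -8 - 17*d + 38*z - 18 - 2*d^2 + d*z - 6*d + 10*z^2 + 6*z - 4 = -2*d^2 + d*(z - 23) + 10*z^2 + 44*z - 30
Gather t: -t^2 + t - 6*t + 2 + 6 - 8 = -t^2 - 5*t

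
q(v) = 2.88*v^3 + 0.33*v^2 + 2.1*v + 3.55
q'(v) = 8.64*v^2 + 0.66*v + 2.1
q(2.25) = 42.75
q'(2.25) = 47.32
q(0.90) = 7.81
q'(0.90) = 9.69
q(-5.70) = -531.05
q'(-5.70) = 279.05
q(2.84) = 78.15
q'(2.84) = 73.66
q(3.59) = 148.59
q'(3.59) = 115.82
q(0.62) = 5.67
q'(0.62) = 5.83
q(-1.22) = -3.75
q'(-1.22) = 14.15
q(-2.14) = -27.66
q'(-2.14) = 40.26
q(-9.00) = -2088.14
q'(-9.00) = 696.00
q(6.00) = 650.11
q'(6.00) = 317.10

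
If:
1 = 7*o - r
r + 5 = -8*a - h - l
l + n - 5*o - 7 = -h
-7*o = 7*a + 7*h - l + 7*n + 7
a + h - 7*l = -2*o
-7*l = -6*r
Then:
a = -23200/2891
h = 134654/2891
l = 2406/413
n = -115159/2891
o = 460/413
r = 401/59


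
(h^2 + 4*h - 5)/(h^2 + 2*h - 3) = (h + 5)/(h + 3)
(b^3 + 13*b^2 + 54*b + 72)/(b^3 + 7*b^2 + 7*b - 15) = (b^2 + 10*b + 24)/(b^2 + 4*b - 5)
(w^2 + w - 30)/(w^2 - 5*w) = (w + 6)/w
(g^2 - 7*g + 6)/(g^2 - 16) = (g^2 - 7*g + 6)/(g^2 - 16)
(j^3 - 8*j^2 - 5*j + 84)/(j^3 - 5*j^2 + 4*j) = (j^2 - 4*j - 21)/(j*(j - 1))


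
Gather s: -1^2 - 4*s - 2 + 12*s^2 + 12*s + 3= 12*s^2 + 8*s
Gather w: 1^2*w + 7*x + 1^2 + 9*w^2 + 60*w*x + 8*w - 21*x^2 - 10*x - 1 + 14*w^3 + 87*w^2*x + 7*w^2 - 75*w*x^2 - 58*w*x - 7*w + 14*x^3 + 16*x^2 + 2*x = 14*w^3 + w^2*(87*x + 16) + w*(-75*x^2 + 2*x + 2) + 14*x^3 - 5*x^2 - x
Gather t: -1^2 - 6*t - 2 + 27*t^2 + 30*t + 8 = 27*t^2 + 24*t + 5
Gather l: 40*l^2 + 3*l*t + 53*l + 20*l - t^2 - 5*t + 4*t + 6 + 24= 40*l^2 + l*(3*t + 73) - t^2 - t + 30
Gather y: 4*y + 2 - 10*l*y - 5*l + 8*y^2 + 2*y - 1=-5*l + 8*y^2 + y*(6 - 10*l) + 1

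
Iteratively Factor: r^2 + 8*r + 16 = (r + 4)*(r + 4)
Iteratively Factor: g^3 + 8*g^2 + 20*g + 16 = (g + 4)*(g^2 + 4*g + 4) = (g + 2)*(g + 4)*(g + 2)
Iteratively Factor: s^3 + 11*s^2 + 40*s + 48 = (s + 4)*(s^2 + 7*s + 12) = (s + 3)*(s + 4)*(s + 4)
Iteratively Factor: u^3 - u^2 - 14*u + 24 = (u - 3)*(u^2 + 2*u - 8) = (u - 3)*(u + 4)*(u - 2)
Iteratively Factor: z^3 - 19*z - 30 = (z + 2)*(z^2 - 2*z - 15) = (z + 2)*(z + 3)*(z - 5)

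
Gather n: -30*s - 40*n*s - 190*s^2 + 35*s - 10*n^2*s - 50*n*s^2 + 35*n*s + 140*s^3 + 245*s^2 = -10*n^2*s + n*(-50*s^2 - 5*s) + 140*s^3 + 55*s^2 + 5*s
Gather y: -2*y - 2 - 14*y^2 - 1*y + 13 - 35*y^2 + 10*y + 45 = -49*y^2 + 7*y + 56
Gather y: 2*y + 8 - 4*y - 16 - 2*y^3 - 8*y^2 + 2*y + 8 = -2*y^3 - 8*y^2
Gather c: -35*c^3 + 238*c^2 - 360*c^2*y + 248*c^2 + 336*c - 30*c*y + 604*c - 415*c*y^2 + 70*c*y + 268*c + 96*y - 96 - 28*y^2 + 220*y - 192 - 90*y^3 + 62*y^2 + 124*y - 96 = -35*c^3 + c^2*(486 - 360*y) + c*(-415*y^2 + 40*y + 1208) - 90*y^3 + 34*y^2 + 440*y - 384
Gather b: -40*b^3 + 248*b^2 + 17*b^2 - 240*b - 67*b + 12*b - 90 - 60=-40*b^3 + 265*b^2 - 295*b - 150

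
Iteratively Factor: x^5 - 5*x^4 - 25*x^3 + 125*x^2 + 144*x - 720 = (x - 4)*(x^4 - x^3 - 29*x^2 + 9*x + 180) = (x - 4)*(x + 3)*(x^3 - 4*x^2 - 17*x + 60) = (x - 4)*(x + 3)*(x + 4)*(x^2 - 8*x + 15) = (x - 5)*(x - 4)*(x + 3)*(x + 4)*(x - 3)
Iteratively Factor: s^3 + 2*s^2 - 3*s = (s)*(s^2 + 2*s - 3) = s*(s + 3)*(s - 1)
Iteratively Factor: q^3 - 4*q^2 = (q - 4)*(q^2) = q*(q - 4)*(q)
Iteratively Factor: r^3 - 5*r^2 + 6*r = (r - 3)*(r^2 - 2*r) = r*(r - 3)*(r - 2)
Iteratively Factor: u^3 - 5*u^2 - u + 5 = (u + 1)*(u^2 - 6*u + 5) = (u - 1)*(u + 1)*(u - 5)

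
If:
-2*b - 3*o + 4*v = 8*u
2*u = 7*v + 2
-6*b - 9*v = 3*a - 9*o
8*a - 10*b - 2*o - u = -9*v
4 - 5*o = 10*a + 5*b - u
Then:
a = 1010/2443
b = 194/2443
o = -324/2443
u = -46/349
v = -790/2443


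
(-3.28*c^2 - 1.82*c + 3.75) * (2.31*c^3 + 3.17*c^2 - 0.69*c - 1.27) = -7.5768*c^5 - 14.6018*c^4 + 5.1563*c^3 + 17.3089*c^2 - 0.2761*c - 4.7625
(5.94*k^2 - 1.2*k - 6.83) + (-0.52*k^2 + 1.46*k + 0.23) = 5.42*k^2 + 0.26*k - 6.6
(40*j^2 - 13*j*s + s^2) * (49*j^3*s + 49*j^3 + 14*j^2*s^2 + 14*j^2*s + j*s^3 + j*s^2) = 1960*j^5*s + 1960*j^5 - 77*j^4*s^2 - 77*j^4*s - 93*j^3*s^3 - 93*j^3*s^2 + j^2*s^4 + j^2*s^3 + j*s^5 + j*s^4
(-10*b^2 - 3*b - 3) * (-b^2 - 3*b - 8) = 10*b^4 + 33*b^3 + 92*b^2 + 33*b + 24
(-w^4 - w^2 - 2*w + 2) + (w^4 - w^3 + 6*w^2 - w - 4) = -w^3 + 5*w^2 - 3*w - 2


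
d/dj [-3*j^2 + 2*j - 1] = 2 - 6*j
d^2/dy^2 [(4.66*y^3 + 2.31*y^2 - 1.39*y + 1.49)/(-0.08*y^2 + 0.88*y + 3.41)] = (2.77555756156289e-17*y^5 - 10.06736*y^3 - 87.740592*y^2 - 322.217148*y - 65.184702)/(0.000512*y^6 - 0.016896*y^5 + 0.120384*y^4 + 0.758912*y^3 - 5.131368*y^2 - 30.698184*y - 39.651821)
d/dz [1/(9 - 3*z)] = 1/(3*(z - 3)^2)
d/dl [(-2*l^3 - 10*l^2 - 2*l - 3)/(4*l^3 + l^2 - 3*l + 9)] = (38*l^4 + 28*l^3 + 14*l^2 - 174*l - 27)/(16*l^6 + 8*l^5 - 23*l^4 + 66*l^3 + 27*l^2 - 54*l + 81)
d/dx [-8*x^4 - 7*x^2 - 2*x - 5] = -32*x^3 - 14*x - 2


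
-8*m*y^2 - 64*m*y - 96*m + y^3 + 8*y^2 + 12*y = (-8*m + y)*(y + 2)*(y + 6)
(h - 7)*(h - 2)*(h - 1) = h^3 - 10*h^2 + 23*h - 14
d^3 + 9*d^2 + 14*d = d*(d + 2)*(d + 7)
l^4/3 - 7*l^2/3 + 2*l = l*(l/3 + 1)*(l - 2)*(l - 1)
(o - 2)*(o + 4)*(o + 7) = o^3 + 9*o^2 + 6*o - 56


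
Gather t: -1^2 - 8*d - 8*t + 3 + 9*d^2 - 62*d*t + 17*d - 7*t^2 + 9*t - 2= 9*d^2 + 9*d - 7*t^2 + t*(1 - 62*d)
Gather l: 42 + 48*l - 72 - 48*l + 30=0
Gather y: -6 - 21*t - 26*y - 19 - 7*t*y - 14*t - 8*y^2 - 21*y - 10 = -35*t - 8*y^2 + y*(-7*t - 47) - 35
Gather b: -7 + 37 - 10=20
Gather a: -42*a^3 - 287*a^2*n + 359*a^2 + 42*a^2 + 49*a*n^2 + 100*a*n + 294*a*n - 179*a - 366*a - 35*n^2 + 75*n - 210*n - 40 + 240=-42*a^3 + a^2*(401 - 287*n) + a*(49*n^2 + 394*n - 545) - 35*n^2 - 135*n + 200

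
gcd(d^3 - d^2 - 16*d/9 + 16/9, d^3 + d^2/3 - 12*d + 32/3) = d - 1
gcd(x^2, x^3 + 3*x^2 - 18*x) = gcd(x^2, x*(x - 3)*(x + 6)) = x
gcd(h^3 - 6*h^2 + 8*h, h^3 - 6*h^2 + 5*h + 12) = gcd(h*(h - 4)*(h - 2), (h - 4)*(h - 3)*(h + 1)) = h - 4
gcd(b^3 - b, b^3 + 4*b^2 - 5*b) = b^2 - b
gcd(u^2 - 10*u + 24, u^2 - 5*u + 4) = u - 4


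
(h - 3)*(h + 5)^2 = h^3 + 7*h^2 - 5*h - 75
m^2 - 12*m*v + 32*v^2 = (m - 8*v)*(m - 4*v)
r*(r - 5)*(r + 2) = r^3 - 3*r^2 - 10*r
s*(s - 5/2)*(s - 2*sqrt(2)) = s^3 - 2*sqrt(2)*s^2 - 5*s^2/2 + 5*sqrt(2)*s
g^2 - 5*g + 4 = (g - 4)*(g - 1)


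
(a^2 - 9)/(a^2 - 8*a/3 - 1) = 3*(a + 3)/(3*a + 1)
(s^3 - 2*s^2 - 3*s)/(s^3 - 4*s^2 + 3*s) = (s + 1)/(s - 1)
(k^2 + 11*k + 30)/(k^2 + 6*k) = (k + 5)/k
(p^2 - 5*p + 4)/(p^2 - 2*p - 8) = (p - 1)/(p + 2)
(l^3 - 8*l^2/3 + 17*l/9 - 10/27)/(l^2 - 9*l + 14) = (27*l^3 - 72*l^2 + 51*l - 10)/(27*(l^2 - 9*l + 14))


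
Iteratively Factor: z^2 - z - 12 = (z + 3)*(z - 4)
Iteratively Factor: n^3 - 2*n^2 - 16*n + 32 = (n - 4)*(n^2 + 2*n - 8) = (n - 4)*(n + 4)*(n - 2)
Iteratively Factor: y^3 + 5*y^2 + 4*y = (y + 4)*(y^2 + y) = y*(y + 4)*(y + 1)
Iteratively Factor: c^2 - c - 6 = (c - 3)*(c + 2)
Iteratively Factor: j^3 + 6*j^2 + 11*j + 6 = (j + 2)*(j^2 + 4*j + 3) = (j + 1)*(j + 2)*(j + 3)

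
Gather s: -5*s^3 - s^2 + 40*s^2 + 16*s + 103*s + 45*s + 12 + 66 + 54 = -5*s^3 + 39*s^2 + 164*s + 132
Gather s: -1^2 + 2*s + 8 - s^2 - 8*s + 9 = -s^2 - 6*s + 16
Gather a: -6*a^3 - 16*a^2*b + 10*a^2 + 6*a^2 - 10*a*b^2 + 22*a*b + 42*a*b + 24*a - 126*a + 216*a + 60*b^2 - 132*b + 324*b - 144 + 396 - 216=-6*a^3 + a^2*(16 - 16*b) + a*(-10*b^2 + 64*b + 114) + 60*b^2 + 192*b + 36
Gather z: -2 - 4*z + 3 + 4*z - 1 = 0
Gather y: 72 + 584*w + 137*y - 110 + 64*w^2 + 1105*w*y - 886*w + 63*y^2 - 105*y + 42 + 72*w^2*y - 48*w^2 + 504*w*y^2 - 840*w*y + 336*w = 16*w^2 + 34*w + y^2*(504*w + 63) + y*(72*w^2 + 265*w + 32) + 4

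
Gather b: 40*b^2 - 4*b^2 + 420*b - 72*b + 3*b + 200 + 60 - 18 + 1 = 36*b^2 + 351*b + 243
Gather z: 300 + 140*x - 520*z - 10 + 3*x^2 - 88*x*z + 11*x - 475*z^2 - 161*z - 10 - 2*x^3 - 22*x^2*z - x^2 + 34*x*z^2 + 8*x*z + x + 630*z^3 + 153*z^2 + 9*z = -2*x^3 + 2*x^2 + 152*x + 630*z^3 + z^2*(34*x - 322) + z*(-22*x^2 - 80*x - 672) + 280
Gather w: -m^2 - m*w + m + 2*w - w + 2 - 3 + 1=-m^2 + m + w*(1 - m)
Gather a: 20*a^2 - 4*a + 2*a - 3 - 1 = 20*a^2 - 2*a - 4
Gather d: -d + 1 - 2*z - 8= -d - 2*z - 7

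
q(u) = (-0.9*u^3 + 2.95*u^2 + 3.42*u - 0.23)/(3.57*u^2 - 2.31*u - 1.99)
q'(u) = (2.31 - 7.14*u)*(-0.9*u^3 + 2.95*u^2 + 3.42*u - 0.23)/(3.57*u^2 - 2.31*u - 1.99)^2 + (-2.7*u^2 + 5.9*u + 3.42)/(3.57*u^2 - 2.31*u - 1.99) = (-3.213*u^4 + 4.158*u^3 - 13.6509*u^2 - 10.0988*u - 7.3371)/(12.7449*u^4 - 16.4934*u^3 - 8.8725*u^2 + 9.1938*u + 3.9601)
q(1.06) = -13.19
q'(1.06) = -177.87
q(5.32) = -0.39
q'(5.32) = -0.32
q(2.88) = 0.60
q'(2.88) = -0.62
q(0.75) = -2.11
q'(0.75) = -7.44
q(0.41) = -0.69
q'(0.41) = -2.49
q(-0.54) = -3.60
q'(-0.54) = -76.28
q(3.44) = 0.30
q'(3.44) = -0.46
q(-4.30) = 1.50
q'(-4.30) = -0.30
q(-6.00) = 1.99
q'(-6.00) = -0.28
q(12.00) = -2.25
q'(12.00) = -0.26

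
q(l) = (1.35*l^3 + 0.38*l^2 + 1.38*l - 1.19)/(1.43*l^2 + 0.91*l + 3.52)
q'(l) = (-2.86*l - 0.91)*(1.35*l^3 + 0.38*l^2 + 1.38*l - 1.19)/(1.43*l^2 + 0.91*l + 3.52)^2 + (4.05*l^2 + 0.76*l + 1.38)/(1.43*l^2 + 0.91*l + 3.52) = (1.9305*l^4 + 2.457*l^3 + 12.6284*l^2 + 6.0786*l + 5.9405)/(2.0449*l^4 + 2.6026*l^3 + 10.8953*l^2 + 6.4064*l + 12.3904)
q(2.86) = 2.10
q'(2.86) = 0.99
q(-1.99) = -1.77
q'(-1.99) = 1.01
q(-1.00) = -0.88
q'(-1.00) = 0.73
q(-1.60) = -1.39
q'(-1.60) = 0.95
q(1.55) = 0.82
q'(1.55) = 0.94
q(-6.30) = -6.09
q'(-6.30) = 0.97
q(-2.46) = -2.25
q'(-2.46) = 1.03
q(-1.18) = -1.02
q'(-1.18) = 0.82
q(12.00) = 10.90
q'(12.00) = 0.95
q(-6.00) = -5.80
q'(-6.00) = 0.98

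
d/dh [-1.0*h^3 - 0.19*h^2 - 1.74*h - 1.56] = -3.0*h^2 - 0.38*h - 1.74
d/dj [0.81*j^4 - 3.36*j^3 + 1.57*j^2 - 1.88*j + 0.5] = 3.24*j^3 - 10.08*j^2 + 3.14*j - 1.88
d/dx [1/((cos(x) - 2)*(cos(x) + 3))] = (sin(x) + sin(2*x))/((cos(x) - 2)^2*(cos(x) + 3)^2)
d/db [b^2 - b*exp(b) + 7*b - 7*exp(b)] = -b*exp(b) + 2*b - 8*exp(b) + 7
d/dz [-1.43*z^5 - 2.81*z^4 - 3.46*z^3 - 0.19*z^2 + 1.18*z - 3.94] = -7.15*z^4 - 11.24*z^3 - 10.38*z^2 - 0.38*z + 1.18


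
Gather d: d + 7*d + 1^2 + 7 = 8*d + 8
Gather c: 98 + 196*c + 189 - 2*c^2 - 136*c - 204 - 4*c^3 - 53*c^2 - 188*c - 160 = -4*c^3 - 55*c^2 - 128*c - 77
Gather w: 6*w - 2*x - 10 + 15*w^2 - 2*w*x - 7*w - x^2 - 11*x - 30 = 15*w^2 + w*(-2*x - 1) - x^2 - 13*x - 40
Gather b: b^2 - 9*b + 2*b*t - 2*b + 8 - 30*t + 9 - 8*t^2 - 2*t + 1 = b^2 + b*(2*t - 11) - 8*t^2 - 32*t + 18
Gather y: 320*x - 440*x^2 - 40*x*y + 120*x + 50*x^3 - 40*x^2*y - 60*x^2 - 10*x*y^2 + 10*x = 50*x^3 - 500*x^2 - 10*x*y^2 + 450*x + y*(-40*x^2 - 40*x)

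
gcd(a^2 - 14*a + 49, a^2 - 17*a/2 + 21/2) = a - 7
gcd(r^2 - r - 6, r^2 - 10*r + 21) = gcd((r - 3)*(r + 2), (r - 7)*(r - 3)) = r - 3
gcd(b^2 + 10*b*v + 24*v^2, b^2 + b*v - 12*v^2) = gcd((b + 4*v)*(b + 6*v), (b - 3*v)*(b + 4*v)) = b + 4*v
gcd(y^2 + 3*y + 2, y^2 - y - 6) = y + 2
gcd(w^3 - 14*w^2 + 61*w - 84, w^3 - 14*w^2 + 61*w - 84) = w^3 - 14*w^2 + 61*w - 84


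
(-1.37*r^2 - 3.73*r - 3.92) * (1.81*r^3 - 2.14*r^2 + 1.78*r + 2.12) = -2.4797*r^5 - 3.8195*r^4 - 1.5516*r^3 - 1.155*r^2 - 14.8852*r - 8.3104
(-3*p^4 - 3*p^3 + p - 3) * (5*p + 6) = -15*p^5 - 33*p^4 - 18*p^3 + 5*p^2 - 9*p - 18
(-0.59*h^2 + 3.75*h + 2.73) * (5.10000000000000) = -3.009*h^2 + 19.125*h + 13.923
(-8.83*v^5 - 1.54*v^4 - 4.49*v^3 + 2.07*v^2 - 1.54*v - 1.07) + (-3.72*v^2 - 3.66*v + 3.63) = -8.83*v^5 - 1.54*v^4 - 4.49*v^3 - 1.65*v^2 - 5.2*v + 2.56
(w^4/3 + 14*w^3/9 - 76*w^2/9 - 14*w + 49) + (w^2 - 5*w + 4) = w^4/3 + 14*w^3/9 - 67*w^2/9 - 19*w + 53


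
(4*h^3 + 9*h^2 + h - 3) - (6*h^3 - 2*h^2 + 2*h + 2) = -2*h^3 + 11*h^2 - h - 5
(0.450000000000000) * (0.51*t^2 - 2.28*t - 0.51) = 0.2295*t^2 - 1.026*t - 0.2295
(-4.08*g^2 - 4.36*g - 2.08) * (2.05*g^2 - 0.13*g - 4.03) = -8.364*g^4 - 8.4076*g^3 + 12.7452*g^2 + 17.8412*g + 8.3824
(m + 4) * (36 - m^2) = -m^3 - 4*m^2 + 36*m + 144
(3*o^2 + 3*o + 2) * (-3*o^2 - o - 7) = -9*o^4 - 12*o^3 - 30*o^2 - 23*o - 14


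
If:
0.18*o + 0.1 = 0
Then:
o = -0.56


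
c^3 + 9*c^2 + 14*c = c*(c + 2)*(c + 7)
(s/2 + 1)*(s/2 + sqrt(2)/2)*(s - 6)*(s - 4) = s^4/4 - 2*s^3 + sqrt(2)*s^3/4 - 2*sqrt(2)*s^2 + s^2 + sqrt(2)*s + 12*s + 12*sqrt(2)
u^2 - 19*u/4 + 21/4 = (u - 3)*(u - 7/4)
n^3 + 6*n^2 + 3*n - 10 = (n - 1)*(n + 2)*(n + 5)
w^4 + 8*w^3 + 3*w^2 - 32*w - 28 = (w - 2)*(w + 1)*(w + 2)*(w + 7)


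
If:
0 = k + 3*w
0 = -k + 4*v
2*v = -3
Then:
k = -6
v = -3/2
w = 2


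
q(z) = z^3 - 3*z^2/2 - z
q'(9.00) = 215.00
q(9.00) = 598.50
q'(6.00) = 89.00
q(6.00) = 156.00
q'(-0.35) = 0.42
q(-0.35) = 0.12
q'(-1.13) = 6.22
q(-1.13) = -2.23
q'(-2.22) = 20.45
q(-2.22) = -16.11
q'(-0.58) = 1.75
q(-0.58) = -0.12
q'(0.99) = -1.03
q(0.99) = -1.49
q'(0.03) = -1.09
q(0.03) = -0.03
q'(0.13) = -1.34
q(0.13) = -0.15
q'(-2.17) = 19.64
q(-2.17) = -15.11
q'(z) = 3*z^2 - 3*z - 1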